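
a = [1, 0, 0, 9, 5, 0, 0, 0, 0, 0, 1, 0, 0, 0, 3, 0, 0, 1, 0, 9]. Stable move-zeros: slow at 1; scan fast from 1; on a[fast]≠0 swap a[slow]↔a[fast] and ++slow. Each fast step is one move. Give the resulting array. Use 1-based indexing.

[1, 9, 5, 1, 3, 1, 9, 0, 0, 0, 0, 0, 0, 0, 0, 0, 0, 0, 0, 0]

slow=1 fast=1: a[fast]=1≠0 swap→a[1]=1, slow++,fast++
slow=2 fast=2: a[fast]=0, fast++
slow=2 fast=3: a[fast]=0, fast++
slow=2 fast=4: a[fast]=9≠0 swap→a[2]=9, slow++,fast++
slow=3 fast=5: a[fast]=5≠0 swap→a[3]=5, slow++,fast++
slow=4 fast=6: a[fast]=0, fast++
slow=4 fast=7: a[fast]=0, fast++
slow=4 fast=8: a[fast]=0, fast++
slow=4 fast=9: a[fast]=0, fast++
slow=4 fast=10: a[fast]=0, fast++
slow=4 fast=11: a[fast]=1≠0 swap→a[4]=1, slow++,fast++
slow=5 fast=12: a[fast]=0, fast++
slow=5 fast=13: a[fast]=0, fast++
slow=5 fast=14: a[fast]=0, fast++
slow=5 fast=15: a[fast]=3≠0 swap→a[5]=3, slow++,fast++
slow=6 fast=16: a[fast]=0, fast++
slow=6 fast=17: a[fast]=0, fast++
slow=6 fast=18: a[fast]=1≠0 swap→a[6]=1, slow++,fast++
slow=7 fast=19: a[fast]=0, fast++
slow=7 fast=20: a[fast]=9≠0 swap→a[7]=9, slow++,fast++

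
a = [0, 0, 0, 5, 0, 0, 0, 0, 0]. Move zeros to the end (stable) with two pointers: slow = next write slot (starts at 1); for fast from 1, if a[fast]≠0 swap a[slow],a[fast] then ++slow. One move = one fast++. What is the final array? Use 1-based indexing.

[5, 0, 0, 0, 0, 0, 0, 0, 0]

slow=1 fast=1: a[fast]=0, fast++
slow=1 fast=2: a[fast]=0, fast++
slow=1 fast=3: a[fast]=0, fast++
slow=1 fast=4: a[fast]=5≠0 swap→a[1]=5, slow++,fast++
slow=2 fast=5: a[fast]=0, fast++
slow=2 fast=6: a[fast]=0, fast++
slow=2 fast=7: a[fast]=0, fast++
slow=2 fast=8: a[fast]=0, fast++
slow=2 fast=9: a[fast]=0, fast++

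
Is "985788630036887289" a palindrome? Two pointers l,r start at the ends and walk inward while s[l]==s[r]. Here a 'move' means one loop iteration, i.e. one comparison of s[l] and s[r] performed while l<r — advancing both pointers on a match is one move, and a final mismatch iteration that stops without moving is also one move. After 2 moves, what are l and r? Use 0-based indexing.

[0,17] '9'=='9' → l++,r--
[1,16] '8'=='8' → l++,r--

l=2, r=15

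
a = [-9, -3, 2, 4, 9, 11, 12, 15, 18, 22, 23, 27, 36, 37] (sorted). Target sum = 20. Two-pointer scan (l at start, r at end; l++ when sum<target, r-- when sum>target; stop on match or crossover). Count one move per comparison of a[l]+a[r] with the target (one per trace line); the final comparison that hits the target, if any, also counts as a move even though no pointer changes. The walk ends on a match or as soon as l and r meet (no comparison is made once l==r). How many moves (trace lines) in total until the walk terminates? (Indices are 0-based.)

5 moves

[0,13] -9+37=28 >20 → r--
[0,12] -9+36=27 >20 → r--
[0,11] -9+27=18 <20 → l++
[1,11] -3+27=24 >20 → r--
[1,10] -3+23=20 → found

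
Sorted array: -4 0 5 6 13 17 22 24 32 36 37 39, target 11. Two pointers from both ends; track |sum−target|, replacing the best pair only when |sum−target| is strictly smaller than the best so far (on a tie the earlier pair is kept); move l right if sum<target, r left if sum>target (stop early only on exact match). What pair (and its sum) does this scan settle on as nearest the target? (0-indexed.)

[0,11] -4+39=35 d=24 * → r--
[0,10] -4+37=33 d=22 * → r--
[0,9] -4+36=32 d=21 * → r--
[0,8] -4+32=28 d=17 * → r--
[0,7] -4+24=20 d=9 * → r--
[0,6] -4+22=18 d=7 * → r--
[0,5] -4+17=13 d=2 * → r--
[0,4] -4+13=9 d=2 → l++
[1,4] 0+13=13 d=2 → r--
[1,3] 0+6=6 d=5 → l++
[2,3] 5+6=11 d=0 * → stop

pair (5, 6) with sum 11 (|Δ|=0)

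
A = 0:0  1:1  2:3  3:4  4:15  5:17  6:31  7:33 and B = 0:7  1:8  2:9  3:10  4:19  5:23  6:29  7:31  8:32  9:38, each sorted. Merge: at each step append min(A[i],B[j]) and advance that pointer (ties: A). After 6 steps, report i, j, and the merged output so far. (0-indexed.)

i=4, j=2, merged so far=[0, 1, 3, 4, 7, 8]

[i=0,j=0] A[i]=0<=B[j]=7 take 0 → i++
[i=1,j=0] A[i]=1<=B[j]=7 take 1 → i++
[i=2,j=0] A[i]=3<=B[j]=7 take 3 → i++
[i=3,j=0] A[i]=4<=B[j]=7 take 4 → i++
[i=4,j=0] A[i]=15>B[j]=7 take 7 → j++
[i=4,j=1] A[i]=15>B[j]=8 take 8 → j++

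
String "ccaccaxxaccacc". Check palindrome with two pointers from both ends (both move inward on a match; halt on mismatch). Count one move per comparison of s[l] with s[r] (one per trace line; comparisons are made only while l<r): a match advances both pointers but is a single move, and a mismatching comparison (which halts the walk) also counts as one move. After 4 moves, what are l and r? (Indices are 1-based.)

l=1 r=14: 'c'=='c', l++,r--
l=2 r=13: 'c'=='c', l++,r--
l=3 r=12: 'a'=='a', l++,r--
l=4 r=11: 'c'=='c', l++,r--

l=5, r=10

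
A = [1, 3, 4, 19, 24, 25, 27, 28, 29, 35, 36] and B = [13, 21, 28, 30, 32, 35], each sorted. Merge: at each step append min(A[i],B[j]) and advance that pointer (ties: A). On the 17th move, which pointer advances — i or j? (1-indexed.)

i

[i=1,j=1] A[i]=1<=B[j]=13 take 1 → i++
[i=2,j=1] A[i]=3<=B[j]=13 take 3 → i++
[i=3,j=1] A[i]=4<=B[j]=13 take 4 → i++
[i=4,j=1] A[i]=19>B[j]=13 take 13 → j++
[i=4,j=2] A[i]=19<=B[j]=21 take 19 → i++
[i=5,j=2] A[i]=24>B[j]=21 take 21 → j++
[i=5,j=3] A[i]=24<=B[j]=28 take 24 → i++
[i=6,j=3] A[i]=25<=B[j]=28 take 25 → i++
[i=7,j=3] A[i]=27<=B[j]=28 take 27 → i++
[i=8,j=3] A[i]=28<=B[j]=28 take 28 → i++
[i=9,j=3] A[i]=29>B[j]=28 take 28 → j++
[i=9,j=4] A[i]=29<=B[j]=30 take 29 → i++
[i=10,j=4] A[i]=35>B[j]=30 take 30 → j++
[i=10,j=5] A[i]=35>B[j]=32 take 32 → j++
[i=10,j=6] A[i]=35<=B[j]=35 take 35 → i++
[i=11,j=6] A[i]=36>B[j]=35 take 35 → j++
[i=11,j=7] B done, take A[i]=36 → i++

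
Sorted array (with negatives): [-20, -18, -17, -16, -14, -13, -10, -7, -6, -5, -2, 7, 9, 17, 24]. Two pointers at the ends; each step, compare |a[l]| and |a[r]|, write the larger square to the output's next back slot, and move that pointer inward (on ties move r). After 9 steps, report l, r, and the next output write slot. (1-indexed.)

l=8, r=13, next write slot=6

[1,15] |-20|<=|24| out[15]=576 → r--
[1,14] |-20|>|17| out[14]=400 → l++
[2,14] |-18|>|17| out[13]=324 → l++
[3,14] |-17|<=|17| out[12]=289 → r--
[3,13] |-17|>|9| out[11]=289 → l++
[4,13] |-16|>|9| out[10]=256 → l++
[5,13] |-14|>|9| out[9]=196 → l++
[6,13] |-13|>|9| out[8]=169 → l++
[7,13] |-10|>|9| out[7]=100 → l++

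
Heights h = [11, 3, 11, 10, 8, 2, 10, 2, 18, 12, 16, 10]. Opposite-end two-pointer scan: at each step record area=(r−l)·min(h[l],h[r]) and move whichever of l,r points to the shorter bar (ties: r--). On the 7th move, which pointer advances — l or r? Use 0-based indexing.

l

[0,11] min(11,10)*11=110 best=110 * → r--
[0,10] min(11,16)*10=110 best=110 → l++
[1,10] min(3,16)*9=27 best=110 → l++
[2,10] min(11,16)*8=88 best=110 → l++
[3,10] min(10,16)*7=70 best=110 → l++
[4,10] min(8,16)*6=48 best=110 → l++
[5,10] min(2,16)*5=10 best=110 → l++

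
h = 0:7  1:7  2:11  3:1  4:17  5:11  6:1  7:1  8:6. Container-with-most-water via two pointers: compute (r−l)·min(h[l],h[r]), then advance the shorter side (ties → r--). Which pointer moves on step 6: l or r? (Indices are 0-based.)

r

l=0 r=8: min(7,6)*8=48 best=48 *, r--
l=0 r=7: min(7,1)*7=7 best=48, r--
l=0 r=6: min(7,1)*6=6 best=48, r--
l=0 r=5: min(7,11)*5=35 best=48, l++
l=1 r=5: min(7,11)*4=28 best=48, l++
l=2 r=5: min(11,11)*3=33 best=48, r--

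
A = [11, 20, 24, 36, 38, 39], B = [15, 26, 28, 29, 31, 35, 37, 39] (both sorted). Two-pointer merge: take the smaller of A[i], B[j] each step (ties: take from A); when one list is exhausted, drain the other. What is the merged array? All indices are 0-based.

[11, 15, 20, 24, 26, 28, 29, 31, 35, 36, 37, 38, 39, 39]

i=0 j=0: A[i]=11<=B[j]=15 take 11, i++
i=1 j=0: A[i]=20>B[j]=15 take 15, j++
i=1 j=1: A[i]=20<=B[j]=26 take 20, i++
i=2 j=1: A[i]=24<=B[j]=26 take 24, i++
i=3 j=1: A[i]=36>B[j]=26 take 26, j++
i=3 j=2: A[i]=36>B[j]=28 take 28, j++
i=3 j=3: A[i]=36>B[j]=29 take 29, j++
i=3 j=4: A[i]=36>B[j]=31 take 31, j++
i=3 j=5: A[i]=36>B[j]=35 take 35, j++
i=3 j=6: A[i]=36<=B[j]=37 take 36, i++
i=4 j=6: A[i]=38>B[j]=37 take 37, j++
i=4 j=7: A[i]=38<=B[j]=39 take 38, i++
i=5 j=7: A[i]=39<=B[j]=39 take 39, i++
i=6 j=7: A done, take B[j]=39, j++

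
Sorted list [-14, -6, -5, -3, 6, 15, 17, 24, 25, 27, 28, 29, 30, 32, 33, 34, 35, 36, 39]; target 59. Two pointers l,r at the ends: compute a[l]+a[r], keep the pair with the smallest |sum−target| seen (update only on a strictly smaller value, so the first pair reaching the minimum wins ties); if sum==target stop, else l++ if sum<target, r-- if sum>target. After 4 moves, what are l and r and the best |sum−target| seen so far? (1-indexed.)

[1,19] -14+39=25 d=34 * → l++
[2,19] -6+39=33 d=26 * → l++
[3,19] -5+39=34 d=25 * → l++
[4,19] -3+39=36 d=23 * → l++

l=5, r=19, best |Δ|=23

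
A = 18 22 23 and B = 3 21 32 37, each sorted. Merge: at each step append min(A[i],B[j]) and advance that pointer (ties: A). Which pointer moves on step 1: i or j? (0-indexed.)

i=0 j=0: A[i]=18>B[j]=3 take 3, j++

j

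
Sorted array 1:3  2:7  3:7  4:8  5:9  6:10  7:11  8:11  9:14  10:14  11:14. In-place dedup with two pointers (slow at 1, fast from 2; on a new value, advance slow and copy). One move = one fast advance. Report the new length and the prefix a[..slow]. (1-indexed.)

slow=1 fast=2: a[fast]=7≠a[slow]=3 write a[2]=7, slow++,fast++
slow=2 fast=3: a[fast]=7=a[slow] dup, fast++
slow=2 fast=4: a[fast]=8≠a[slow]=7 write a[3]=8, slow++,fast++
slow=3 fast=5: a[fast]=9≠a[slow]=8 write a[4]=9, slow++,fast++
slow=4 fast=6: a[fast]=10≠a[slow]=9 write a[5]=10, slow++,fast++
slow=5 fast=7: a[fast]=11≠a[slow]=10 write a[6]=11, slow++,fast++
slow=6 fast=8: a[fast]=11=a[slow] dup, fast++
slow=6 fast=9: a[fast]=14≠a[slow]=11 write a[7]=14, slow++,fast++
slow=7 fast=10: a[fast]=14=a[slow] dup, fast++
slow=7 fast=11: a[fast]=14=a[slow] dup, fast++

length 7; prefix = [3, 7, 8, 9, 10, 11, 14]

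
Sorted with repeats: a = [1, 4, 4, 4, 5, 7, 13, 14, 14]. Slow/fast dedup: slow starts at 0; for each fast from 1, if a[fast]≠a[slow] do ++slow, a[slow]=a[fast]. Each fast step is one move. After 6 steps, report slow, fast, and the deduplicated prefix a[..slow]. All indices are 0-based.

slow=0 fast=1: a[fast]=4≠a[slow]=1 write a[1]=4, slow++,fast++
slow=1 fast=2: a[fast]=4=a[slow] dup, fast++
slow=1 fast=3: a[fast]=4=a[slow] dup, fast++
slow=1 fast=4: a[fast]=5≠a[slow]=4 write a[2]=5, slow++,fast++
slow=2 fast=5: a[fast]=7≠a[slow]=5 write a[3]=7, slow++,fast++
slow=3 fast=6: a[fast]=13≠a[slow]=7 write a[4]=13, slow++,fast++

slow=4, fast=7, prefix=[1, 4, 5, 7, 13]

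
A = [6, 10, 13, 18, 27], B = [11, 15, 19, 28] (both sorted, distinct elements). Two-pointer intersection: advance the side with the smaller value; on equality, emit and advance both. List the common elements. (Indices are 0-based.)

intersection = []

[i=0,j=0] 6<11 → i++
[i=1,j=0] 10<11 → i++
[i=2,j=0] 13>11 → j++
[i=2,j=1] 13<15 → i++
[i=3,j=1] 18>15 → j++
[i=3,j=2] 18<19 → i++
[i=4,j=2] 27>19 → j++
[i=4,j=3] 27<28 → i++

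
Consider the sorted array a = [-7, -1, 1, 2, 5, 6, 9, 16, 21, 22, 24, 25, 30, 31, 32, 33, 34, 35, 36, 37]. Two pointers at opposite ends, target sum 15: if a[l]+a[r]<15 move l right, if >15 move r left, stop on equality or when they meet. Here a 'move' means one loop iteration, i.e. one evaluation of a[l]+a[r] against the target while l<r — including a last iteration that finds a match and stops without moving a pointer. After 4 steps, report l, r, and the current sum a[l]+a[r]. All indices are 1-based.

[1,20] -7+37=30 >15 → r--
[1,19] -7+36=29 >15 → r--
[1,18] -7+35=28 >15 → r--
[1,17] -7+34=27 >15 → r--

l=1, r=16, sum=26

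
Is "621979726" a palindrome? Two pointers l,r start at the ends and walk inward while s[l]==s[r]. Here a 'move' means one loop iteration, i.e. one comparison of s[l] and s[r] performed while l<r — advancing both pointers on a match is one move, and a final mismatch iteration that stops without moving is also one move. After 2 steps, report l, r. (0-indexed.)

l=2, r=6

l=0 r=8: '6'=='6', l++,r--
l=1 r=7: '2'=='2', l++,r--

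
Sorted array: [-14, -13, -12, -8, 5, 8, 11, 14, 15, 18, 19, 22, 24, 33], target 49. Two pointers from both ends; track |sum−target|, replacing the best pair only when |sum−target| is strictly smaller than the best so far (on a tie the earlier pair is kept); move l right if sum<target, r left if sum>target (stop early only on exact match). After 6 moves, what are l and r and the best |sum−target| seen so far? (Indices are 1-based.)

l=7, r=14, best |Δ|=8

l=1 r=14: -14+33=19 d=30 *, l++
l=2 r=14: -13+33=20 d=29 *, l++
l=3 r=14: -12+33=21 d=28 *, l++
l=4 r=14: -8+33=25 d=24 *, l++
l=5 r=14: 5+33=38 d=11 *, l++
l=6 r=14: 8+33=41 d=8 *, l++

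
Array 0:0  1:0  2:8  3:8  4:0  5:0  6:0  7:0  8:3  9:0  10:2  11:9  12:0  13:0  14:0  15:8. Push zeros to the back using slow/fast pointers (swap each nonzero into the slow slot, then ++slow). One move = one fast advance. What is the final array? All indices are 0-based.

(s=0,f=0) a[fast]=0 → fast++
(s=0,f=1) a[fast]=0 → fast++
(s=0,f=2) a[fast]=8≠0 swap→a[0]=8 → slow++,fast++
(s=1,f=3) a[fast]=8≠0 swap→a[1]=8 → slow++,fast++
(s=2,f=4) a[fast]=0 → fast++
(s=2,f=5) a[fast]=0 → fast++
(s=2,f=6) a[fast]=0 → fast++
(s=2,f=7) a[fast]=0 → fast++
(s=2,f=8) a[fast]=3≠0 swap→a[2]=3 → slow++,fast++
(s=3,f=9) a[fast]=0 → fast++
(s=3,f=10) a[fast]=2≠0 swap→a[3]=2 → slow++,fast++
(s=4,f=11) a[fast]=9≠0 swap→a[4]=9 → slow++,fast++
(s=5,f=12) a[fast]=0 → fast++
(s=5,f=13) a[fast]=0 → fast++
(s=5,f=14) a[fast]=0 → fast++
(s=5,f=15) a[fast]=8≠0 swap→a[5]=8 → slow++,fast++

[8, 8, 3, 2, 9, 8, 0, 0, 0, 0, 0, 0, 0, 0, 0, 0]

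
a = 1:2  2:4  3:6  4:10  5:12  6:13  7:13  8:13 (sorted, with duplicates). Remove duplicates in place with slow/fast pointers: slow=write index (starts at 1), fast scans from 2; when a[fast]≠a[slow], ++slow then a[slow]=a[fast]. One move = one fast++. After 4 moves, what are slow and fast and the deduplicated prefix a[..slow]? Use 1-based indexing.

(s=1,f=2) a[fast]=4≠a[slow]=2 write a[2]=4 → slow++,fast++
(s=2,f=3) a[fast]=6≠a[slow]=4 write a[3]=6 → slow++,fast++
(s=3,f=4) a[fast]=10≠a[slow]=6 write a[4]=10 → slow++,fast++
(s=4,f=5) a[fast]=12≠a[slow]=10 write a[5]=12 → slow++,fast++

slow=5, fast=6, prefix=[2, 4, 6, 10, 12]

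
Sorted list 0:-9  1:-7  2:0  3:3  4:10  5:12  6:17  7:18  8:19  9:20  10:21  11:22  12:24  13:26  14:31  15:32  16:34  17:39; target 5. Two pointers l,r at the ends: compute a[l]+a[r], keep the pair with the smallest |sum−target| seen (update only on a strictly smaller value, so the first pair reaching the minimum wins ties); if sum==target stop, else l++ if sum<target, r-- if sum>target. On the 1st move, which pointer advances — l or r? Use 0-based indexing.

l=0 r=17: -9+39=30 d=25 *, r--

r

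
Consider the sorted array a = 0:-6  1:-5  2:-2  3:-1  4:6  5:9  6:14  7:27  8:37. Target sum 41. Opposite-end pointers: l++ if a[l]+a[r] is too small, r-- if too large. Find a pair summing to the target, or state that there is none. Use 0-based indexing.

l=0 r=8: -6+37=31 <41, l++
l=1 r=8: -5+37=32 <41, l++
l=2 r=8: -2+37=35 <41, l++
l=3 r=8: -1+37=36 <41, l++
l=4 r=8: 6+37=43 >41, r--
l=4 r=7: 6+27=33 <41, l++
l=5 r=7: 9+27=36 <41, l++
l=6 r=7: 14+27=41, found

(14, 27)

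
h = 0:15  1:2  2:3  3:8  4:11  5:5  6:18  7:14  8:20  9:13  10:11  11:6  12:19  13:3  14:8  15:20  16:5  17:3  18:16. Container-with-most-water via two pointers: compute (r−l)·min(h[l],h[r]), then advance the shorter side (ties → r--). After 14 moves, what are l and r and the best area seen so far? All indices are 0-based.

l=8, r=12, best area=270

l=0 r=18: min(15,16)*18=270 best=270 *, l++
l=1 r=18: min(2,16)*17=34 best=270, l++
l=2 r=18: min(3,16)*16=48 best=270, l++
l=3 r=18: min(8,16)*15=120 best=270, l++
l=4 r=18: min(11,16)*14=154 best=270, l++
l=5 r=18: min(5,16)*13=65 best=270, l++
l=6 r=18: min(18,16)*12=192 best=270, r--
l=6 r=17: min(18,3)*11=33 best=270, r--
l=6 r=16: min(18,5)*10=50 best=270, r--
l=6 r=15: min(18,20)*9=162 best=270, l++
l=7 r=15: min(14,20)*8=112 best=270, l++
l=8 r=15: min(20,20)*7=140 best=270, r--
l=8 r=14: min(20,8)*6=48 best=270, r--
l=8 r=13: min(20,3)*5=15 best=270, r--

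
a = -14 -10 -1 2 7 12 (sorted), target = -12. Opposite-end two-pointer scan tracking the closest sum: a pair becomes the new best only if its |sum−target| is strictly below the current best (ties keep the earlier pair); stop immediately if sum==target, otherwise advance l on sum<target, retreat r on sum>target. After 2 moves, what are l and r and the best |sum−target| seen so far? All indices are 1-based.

l=1 r=6: -14+12=-2 d=10 *, r--
l=1 r=5: -14+7=-7 d=5 *, r--

l=1, r=4, best |Δ|=5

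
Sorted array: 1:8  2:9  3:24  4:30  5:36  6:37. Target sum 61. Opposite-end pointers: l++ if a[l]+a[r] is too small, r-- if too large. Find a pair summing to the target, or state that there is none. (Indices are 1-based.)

l=1 r=6: 8+37=45 <61, l++
l=2 r=6: 9+37=46 <61, l++
l=3 r=6: 24+37=61, found

(24, 37)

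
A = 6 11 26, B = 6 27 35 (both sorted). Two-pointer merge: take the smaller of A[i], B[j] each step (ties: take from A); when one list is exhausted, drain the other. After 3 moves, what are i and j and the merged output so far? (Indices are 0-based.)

i=2, j=1, merged so far=[6, 6, 11]

i=0 j=0: A[i]=6<=B[j]=6 take 6, i++
i=1 j=0: A[i]=11>B[j]=6 take 6, j++
i=1 j=1: A[i]=11<=B[j]=27 take 11, i++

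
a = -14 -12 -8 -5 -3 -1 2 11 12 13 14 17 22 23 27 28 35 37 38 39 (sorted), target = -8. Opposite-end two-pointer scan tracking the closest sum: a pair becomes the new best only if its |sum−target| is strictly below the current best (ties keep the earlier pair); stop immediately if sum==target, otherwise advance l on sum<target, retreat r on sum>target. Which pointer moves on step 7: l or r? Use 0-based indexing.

r

l=0 r=19: -14+39=25 d=33 *, r--
l=0 r=18: -14+38=24 d=32 *, r--
l=0 r=17: -14+37=23 d=31 *, r--
l=0 r=16: -14+35=21 d=29 *, r--
l=0 r=15: -14+28=14 d=22 *, r--
l=0 r=14: -14+27=13 d=21 *, r--
l=0 r=13: -14+23=9 d=17 *, r--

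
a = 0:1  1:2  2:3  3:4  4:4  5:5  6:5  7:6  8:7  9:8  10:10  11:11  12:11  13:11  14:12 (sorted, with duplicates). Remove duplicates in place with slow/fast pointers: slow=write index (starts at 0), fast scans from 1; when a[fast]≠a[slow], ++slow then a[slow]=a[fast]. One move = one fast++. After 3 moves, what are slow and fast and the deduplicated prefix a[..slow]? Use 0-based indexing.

slow=3, fast=4, prefix=[1, 2, 3, 4]

slow=0 fast=1: a[fast]=2≠a[slow]=1 write a[1]=2, slow++,fast++
slow=1 fast=2: a[fast]=3≠a[slow]=2 write a[2]=3, slow++,fast++
slow=2 fast=3: a[fast]=4≠a[slow]=3 write a[3]=4, slow++,fast++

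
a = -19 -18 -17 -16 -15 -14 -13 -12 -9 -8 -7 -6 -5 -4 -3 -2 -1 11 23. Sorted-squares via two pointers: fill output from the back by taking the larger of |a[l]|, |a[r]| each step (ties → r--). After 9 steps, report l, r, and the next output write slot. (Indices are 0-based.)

l=8, r=17, next write slot=9

l=0 r=18: |-19|<=|23| out[18]=529, r--
l=0 r=17: |-19|>|11| out[17]=361, l++
l=1 r=17: |-18|>|11| out[16]=324, l++
l=2 r=17: |-17|>|11| out[15]=289, l++
l=3 r=17: |-16|>|11| out[14]=256, l++
l=4 r=17: |-15|>|11| out[13]=225, l++
l=5 r=17: |-14|>|11| out[12]=196, l++
l=6 r=17: |-13|>|11| out[11]=169, l++
l=7 r=17: |-12|>|11| out[10]=144, l++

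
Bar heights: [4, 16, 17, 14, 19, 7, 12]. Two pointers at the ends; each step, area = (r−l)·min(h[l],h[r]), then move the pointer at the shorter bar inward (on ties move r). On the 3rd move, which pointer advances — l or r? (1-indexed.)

l=1 r=7: min(4,12)*6=24 best=24 *, l++
l=2 r=7: min(16,12)*5=60 best=60 *, r--
l=2 r=6: min(16,7)*4=28 best=60, r--

r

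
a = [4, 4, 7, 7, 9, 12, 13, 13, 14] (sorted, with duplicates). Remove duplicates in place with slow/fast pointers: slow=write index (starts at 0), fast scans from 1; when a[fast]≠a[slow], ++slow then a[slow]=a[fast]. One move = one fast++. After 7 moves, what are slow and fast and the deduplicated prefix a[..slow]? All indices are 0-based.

slow=4, fast=8, prefix=[4, 7, 9, 12, 13]

(s=0,f=1) a[fast]=4=a[slow] dup → fast++
(s=0,f=2) a[fast]=7≠a[slow]=4 write a[1]=7 → slow++,fast++
(s=1,f=3) a[fast]=7=a[slow] dup → fast++
(s=1,f=4) a[fast]=9≠a[slow]=7 write a[2]=9 → slow++,fast++
(s=2,f=5) a[fast]=12≠a[slow]=9 write a[3]=12 → slow++,fast++
(s=3,f=6) a[fast]=13≠a[slow]=12 write a[4]=13 → slow++,fast++
(s=4,f=7) a[fast]=13=a[slow] dup → fast++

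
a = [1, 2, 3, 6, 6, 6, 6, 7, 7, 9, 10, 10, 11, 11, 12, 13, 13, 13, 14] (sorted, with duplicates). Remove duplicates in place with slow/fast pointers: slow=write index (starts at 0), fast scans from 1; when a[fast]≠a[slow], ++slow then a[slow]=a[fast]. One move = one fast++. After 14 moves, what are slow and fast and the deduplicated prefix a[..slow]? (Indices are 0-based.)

slow=8, fast=15, prefix=[1, 2, 3, 6, 7, 9, 10, 11, 12]

slow=0 fast=1: a[fast]=2≠a[slow]=1 write a[1]=2, slow++,fast++
slow=1 fast=2: a[fast]=3≠a[slow]=2 write a[2]=3, slow++,fast++
slow=2 fast=3: a[fast]=6≠a[slow]=3 write a[3]=6, slow++,fast++
slow=3 fast=4: a[fast]=6=a[slow] dup, fast++
slow=3 fast=5: a[fast]=6=a[slow] dup, fast++
slow=3 fast=6: a[fast]=6=a[slow] dup, fast++
slow=3 fast=7: a[fast]=7≠a[slow]=6 write a[4]=7, slow++,fast++
slow=4 fast=8: a[fast]=7=a[slow] dup, fast++
slow=4 fast=9: a[fast]=9≠a[slow]=7 write a[5]=9, slow++,fast++
slow=5 fast=10: a[fast]=10≠a[slow]=9 write a[6]=10, slow++,fast++
slow=6 fast=11: a[fast]=10=a[slow] dup, fast++
slow=6 fast=12: a[fast]=11≠a[slow]=10 write a[7]=11, slow++,fast++
slow=7 fast=13: a[fast]=11=a[slow] dup, fast++
slow=7 fast=14: a[fast]=12≠a[slow]=11 write a[8]=12, slow++,fast++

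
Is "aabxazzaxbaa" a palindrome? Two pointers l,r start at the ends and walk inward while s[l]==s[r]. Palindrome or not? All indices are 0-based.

palindrome

[0,11] 'a'=='a' → l++,r--
[1,10] 'a'=='a' → l++,r--
[2,9] 'b'=='b' → l++,r--
[3,8] 'x'=='x' → l++,r--
[4,7] 'a'=='a' → l++,r--
[5,6] 'z'=='z' → l++,r--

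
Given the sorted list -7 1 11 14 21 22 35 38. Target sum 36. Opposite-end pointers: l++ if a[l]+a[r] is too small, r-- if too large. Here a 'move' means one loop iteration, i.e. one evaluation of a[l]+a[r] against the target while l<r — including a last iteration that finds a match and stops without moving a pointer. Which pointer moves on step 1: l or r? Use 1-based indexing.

l=1 r=8: -7+38=31 <36, l++

l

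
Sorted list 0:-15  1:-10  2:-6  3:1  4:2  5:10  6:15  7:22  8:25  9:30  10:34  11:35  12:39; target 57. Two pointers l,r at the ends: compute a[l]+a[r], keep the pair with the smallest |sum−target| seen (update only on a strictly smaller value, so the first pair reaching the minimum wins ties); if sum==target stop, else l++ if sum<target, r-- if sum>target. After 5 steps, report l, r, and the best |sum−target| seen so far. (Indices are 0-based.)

l=5, r=12, best |Δ|=16

[0,12] -15+39=24 d=33 * → l++
[1,12] -10+39=29 d=28 * → l++
[2,12] -6+39=33 d=24 * → l++
[3,12] 1+39=40 d=17 * → l++
[4,12] 2+39=41 d=16 * → l++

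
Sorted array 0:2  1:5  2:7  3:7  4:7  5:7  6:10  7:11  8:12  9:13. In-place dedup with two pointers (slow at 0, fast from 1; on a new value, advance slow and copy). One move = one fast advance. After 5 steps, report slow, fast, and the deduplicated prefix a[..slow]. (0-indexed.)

slow=0 fast=1: a[fast]=5≠a[slow]=2 write a[1]=5, slow++,fast++
slow=1 fast=2: a[fast]=7≠a[slow]=5 write a[2]=7, slow++,fast++
slow=2 fast=3: a[fast]=7=a[slow] dup, fast++
slow=2 fast=4: a[fast]=7=a[slow] dup, fast++
slow=2 fast=5: a[fast]=7=a[slow] dup, fast++

slow=2, fast=6, prefix=[2, 5, 7]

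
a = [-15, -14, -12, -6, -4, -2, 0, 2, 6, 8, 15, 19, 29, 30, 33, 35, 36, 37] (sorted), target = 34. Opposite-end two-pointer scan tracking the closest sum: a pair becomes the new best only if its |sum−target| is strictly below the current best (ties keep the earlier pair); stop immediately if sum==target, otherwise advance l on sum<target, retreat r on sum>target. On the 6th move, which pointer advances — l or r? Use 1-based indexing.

r

[1,18] -15+37=22 d=12 * → l++
[2,18] -14+37=23 d=11 * → l++
[3,18] -12+37=25 d=9 * → l++
[4,18] -6+37=31 d=3 * → l++
[5,18] -4+37=33 d=1 * → l++
[6,18] -2+37=35 d=1 → r--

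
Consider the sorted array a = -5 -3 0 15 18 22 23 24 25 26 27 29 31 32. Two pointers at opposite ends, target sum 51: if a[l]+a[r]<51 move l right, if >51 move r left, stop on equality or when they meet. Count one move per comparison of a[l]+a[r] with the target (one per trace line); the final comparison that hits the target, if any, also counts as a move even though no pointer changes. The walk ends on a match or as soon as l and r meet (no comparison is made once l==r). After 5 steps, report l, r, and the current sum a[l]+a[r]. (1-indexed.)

l=6, r=14, sum=54

[1,14] -5+32=27 <51 → l++
[2,14] -3+32=29 <51 → l++
[3,14] 0+32=32 <51 → l++
[4,14] 15+32=47 <51 → l++
[5,14] 18+32=50 <51 → l++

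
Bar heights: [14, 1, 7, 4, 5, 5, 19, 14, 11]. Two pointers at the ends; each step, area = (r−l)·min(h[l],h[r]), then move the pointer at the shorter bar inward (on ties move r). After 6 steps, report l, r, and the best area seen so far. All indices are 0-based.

l=4, r=6, best area=98

l=0 r=8: min(14,11)*8=88 best=88 *, r--
l=0 r=7: min(14,14)*7=98 best=98 *, r--
l=0 r=6: min(14,19)*6=84 best=98, l++
l=1 r=6: min(1,19)*5=5 best=98, l++
l=2 r=6: min(7,19)*4=28 best=98, l++
l=3 r=6: min(4,19)*3=12 best=98, l++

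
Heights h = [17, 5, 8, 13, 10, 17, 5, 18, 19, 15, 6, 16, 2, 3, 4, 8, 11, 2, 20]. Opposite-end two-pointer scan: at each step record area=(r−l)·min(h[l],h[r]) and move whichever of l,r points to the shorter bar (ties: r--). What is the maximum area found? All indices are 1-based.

max area = 306

l=1 r=19: min(17,20)*18=306 best=306 *, l++
l=2 r=19: min(5,20)*17=85 best=306, l++
l=3 r=19: min(8,20)*16=128 best=306, l++
l=4 r=19: min(13,20)*15=195 best=306, l++
l=5 r=19: min(10,20)*14=140 best=306, l++
l=6 r=19: min(17,20)*13=221 best=306, l++
l=7 r=19: min(5,20)*12=60 best=306, l++
l=8 r=19: min(18,20)*11=198 best=306, l++
l=9 r=19: min(19,20)*10=190 best=306, l++
l=10 r=19: min(15,20)*9=135 best=306, l++
l=11 r=19: min(6,20)*8=48 best=306, l++
l=12 r=19: min(16,20)*7=112 best=306, l++
l=13 r=19: min(2,20)*6=12 best=306, l++
l=14 r=19: min(3,20)*5=15 best=306, l++
l=15 r=19: min(4,20)*4=16 best=306, l++
l=16 r=19: min(8,20)*3=24 best=306, l++
l=17 r=19: min(11,20)*2=22 best=306, l++
l=18 r=19: min(2,20)*1=2 best=306, l++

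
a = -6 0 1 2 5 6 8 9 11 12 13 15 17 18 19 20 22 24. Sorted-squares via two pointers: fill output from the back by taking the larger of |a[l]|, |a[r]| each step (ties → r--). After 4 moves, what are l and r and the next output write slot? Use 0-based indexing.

l=0, r=13, next write slot=13

l=0 r=17: |-6|<=|24| out[17]=576, r--
l=0 r=16: |-6|<=|22| out[16]=484, r--
l=0 r=15: |-6|<=|20| out[15]=400, r--
l=0 r=14: |-6|<=|19| out[14]=361, r--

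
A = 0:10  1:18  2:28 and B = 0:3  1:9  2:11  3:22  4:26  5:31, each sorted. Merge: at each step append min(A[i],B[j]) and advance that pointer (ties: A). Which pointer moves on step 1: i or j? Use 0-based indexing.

j

[i=0,j=0] A[i]=10>B[j]=3 take 3 → j++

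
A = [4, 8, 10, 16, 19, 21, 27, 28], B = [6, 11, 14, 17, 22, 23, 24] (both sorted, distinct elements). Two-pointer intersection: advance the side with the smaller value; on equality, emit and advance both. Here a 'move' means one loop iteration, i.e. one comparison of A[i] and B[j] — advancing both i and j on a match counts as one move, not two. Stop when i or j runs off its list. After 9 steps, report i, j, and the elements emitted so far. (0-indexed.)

i=5, j=4, emitted=[]

[i=0,j=0] 4<6 → i++
[i=1,j=0] 8>6 → j++
[i=1,j=1] 8<11 → i++
[i=2,j=1] 10<11 → i++
[i=3,j=1] 16>11 → j++
[i=3,j=2] 16>14 → j++
[i=3,j=3] 16<17 → i++
[i=4,j=3] 19>17 → j++
[i=4,j=4] 19<22 → i++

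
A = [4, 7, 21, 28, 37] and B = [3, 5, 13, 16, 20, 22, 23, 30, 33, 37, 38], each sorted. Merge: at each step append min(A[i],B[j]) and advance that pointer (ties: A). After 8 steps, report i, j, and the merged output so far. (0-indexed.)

i=0 j=0: A[i]=4>B[j]=3 take 3, j++
i=0 j=1: A[i]=4<=B[j]=5 take 4, i++
i=1 j=1: A[i]=7>B[j]=5 take 5, j++
i=1 j=2: A[i]=7<=B[j]=13 take 7, i++
i=2 j=2: A[i]=21>B[j]=13 take 13, j++
i=2 j=3: A[i]=21>B[j]=16 take 16, j++
i=2 j=4: A[i]=21>B[j]=20 take 20, j++
i=2 j=5: A[i]=21<=B[j]=22 take 21, i++

i=3, j=5, merged so far=[3, 4, 5, 7, 13, 16, 20, 21]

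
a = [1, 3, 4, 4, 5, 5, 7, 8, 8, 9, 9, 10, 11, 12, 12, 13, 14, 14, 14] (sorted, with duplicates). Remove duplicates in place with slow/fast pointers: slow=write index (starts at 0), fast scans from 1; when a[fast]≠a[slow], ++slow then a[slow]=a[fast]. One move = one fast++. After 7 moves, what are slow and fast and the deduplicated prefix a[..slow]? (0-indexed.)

slow=5, fast=8, prefix=[1, 3, 4, 5, 7, 8]

(s=0,f=1) a[fast]=3≠a[slow]=1 write a[1]=3 → slow++,fast++
(s=1,f=2) a[fast]=4≠a[slow]=3 write a[2]=4 → slow++,fast++
(s=2,f=3) a[fast]=4=a[slow] dup → fast++
(s=2,f=4) a[fast]=5≠a[slow]=4 write a[3]=5 → slow++,fast++
(s=3,f=5) a[fast]=5=a[slow] dup → fast++
(s=3,f=6) a[fast]=7≠a[slow]=5 write a[4]=7 → slow++,fast++
(s=4,f=7) a[fast]=8≠a[slow]=7 write a[5]=8 → slow++,fast++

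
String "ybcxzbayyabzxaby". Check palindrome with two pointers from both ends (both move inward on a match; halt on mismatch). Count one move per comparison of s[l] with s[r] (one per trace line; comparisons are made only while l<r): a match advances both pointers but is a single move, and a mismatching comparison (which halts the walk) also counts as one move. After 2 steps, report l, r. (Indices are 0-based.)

l=2, r=13

l=0 r=15: 'y'=='y', l++,r--
l=1 r=14: 'b'=='b', l++,r--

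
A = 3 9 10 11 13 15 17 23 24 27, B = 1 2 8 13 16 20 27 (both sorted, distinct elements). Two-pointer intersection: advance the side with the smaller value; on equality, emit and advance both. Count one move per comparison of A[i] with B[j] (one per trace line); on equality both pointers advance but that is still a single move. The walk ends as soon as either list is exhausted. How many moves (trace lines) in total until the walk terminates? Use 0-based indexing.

15 moves

i=0 j=0: 3>1, j++
i=0 j=1: 3>2, j++
i=0 j=2: 3<8, i++
i=1 j=2: 9>8, j++
i=1 j=3: 9<13, i++
i=2 j=3: 10<13, i++
i=3 j=3: 11<13, i++
i=4 j=3: 13==13 emit, i++,j++
i=5 j=4: 15<16, i++
i=6 j=4: 17>16, j++
i=6 j=5: 17<20, i++
i=7 j=5: 23>20, j++
i=7 j=6: 23<27, i++
i=8 j=6: 24<27, i++
i=9 j=6: 27==27 emit, i++,j++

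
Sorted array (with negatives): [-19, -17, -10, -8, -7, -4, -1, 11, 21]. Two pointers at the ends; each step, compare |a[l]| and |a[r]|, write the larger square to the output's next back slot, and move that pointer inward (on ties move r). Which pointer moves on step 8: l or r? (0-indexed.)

l=0 r=8: |-19|<=|21| out[8]=441, r--
l=0 r=7: |-19|>|11| out[7]=361, l++
l=1 r=7: |-17|>|11| out[6]=289, l++
l=2 r=7: |-10|<=|11| out[5]=121, r--
l=2 r=6: |-10|>|-1| out[4]=100, l++
l=3 r=6: |-8|>|-1| out[3]=64, l++
l=4 r=6: |-7|>|-1| out[2]=49, l++
l=5 r=6: |-4|>|-1| out[1]=16, l++

l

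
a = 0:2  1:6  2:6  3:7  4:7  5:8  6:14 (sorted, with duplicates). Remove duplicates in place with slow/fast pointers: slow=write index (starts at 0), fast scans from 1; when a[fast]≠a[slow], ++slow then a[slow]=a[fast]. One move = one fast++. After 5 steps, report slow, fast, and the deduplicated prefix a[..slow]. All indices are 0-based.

slow=3, fast=6, prefix=[2, 6, 7, 8]

(s=0,f=1) a[fast]=6≠a[slow]=2 write a[1]=6 → slow++,fast++
(s=1,f=2) a[fast]=6=a[slow] dup → fast++
(s=1,f=3) a[fast]=7≠a[slow]=6 write a[2]=7 → slow++,fast++
(s=2,f=4) a[fast]=7=a[slow] dup → fast++
(s=2,f=5) a[fast]=8≠a[slow]=7 write a[3]=8 → slow++,fast++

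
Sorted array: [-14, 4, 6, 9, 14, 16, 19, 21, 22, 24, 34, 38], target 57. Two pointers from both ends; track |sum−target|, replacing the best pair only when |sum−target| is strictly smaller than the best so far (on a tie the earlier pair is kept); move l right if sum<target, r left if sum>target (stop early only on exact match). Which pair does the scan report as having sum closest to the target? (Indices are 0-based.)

l=0 r=11: -14+38=24 d=33 *, l++
l=1 r=11: 4+38=42 d=15 *, l++
l=2 r=11: 6+38=44 d=13 *, l++
l=3 r=11: 9+38=47 d=10 *, l++
l=4 r=11: 14+38=52 d=5 *, l++
l=5 r=11: 16+38=54 d=3 *, l++
l=6 r=11: 19+38=57 d=0 *, stop

pair (19, 38) with sum 57 (|Δ|=0)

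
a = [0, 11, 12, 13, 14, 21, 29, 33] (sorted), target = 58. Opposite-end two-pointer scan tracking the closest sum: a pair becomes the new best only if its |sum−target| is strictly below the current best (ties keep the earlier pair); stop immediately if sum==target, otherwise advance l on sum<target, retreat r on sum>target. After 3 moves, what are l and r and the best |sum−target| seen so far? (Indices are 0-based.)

l=3, r=7, best |Δ|=13

[0,7] 0+33=33 d=25 * → l++
[1,7] 11+33=44 d=14 * → l++
[2,7] 12+33=45 d=13 * → l++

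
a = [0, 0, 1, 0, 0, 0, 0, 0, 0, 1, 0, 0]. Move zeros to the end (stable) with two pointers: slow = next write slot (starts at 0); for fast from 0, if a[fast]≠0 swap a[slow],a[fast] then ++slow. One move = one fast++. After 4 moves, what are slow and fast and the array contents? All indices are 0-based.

slow=1, fast=4, a=[1, 0, 0, 0, 0, 0, 0, 0, 0, 1, 0, 0]

(s=0,f=0) a[fast]=0 → fast++
(s=0,f=1) a[fast]=0 → fast++
(s=0,f=2) a[fast]=1≠0 swap→a[0]=1 → slow++,fast++
(s=1,f=3) a[fast]=0 → fast++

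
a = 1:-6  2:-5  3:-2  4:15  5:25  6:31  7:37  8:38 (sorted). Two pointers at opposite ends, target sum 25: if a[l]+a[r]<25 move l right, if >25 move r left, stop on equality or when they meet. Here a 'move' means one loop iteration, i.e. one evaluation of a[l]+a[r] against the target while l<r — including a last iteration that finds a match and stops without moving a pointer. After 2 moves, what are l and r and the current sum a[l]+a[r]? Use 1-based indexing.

l=1 r=8: -6+38=32 >25, r--
l=1 r=7: -6+37=31 >25, r--

l=1, r=6, sum=25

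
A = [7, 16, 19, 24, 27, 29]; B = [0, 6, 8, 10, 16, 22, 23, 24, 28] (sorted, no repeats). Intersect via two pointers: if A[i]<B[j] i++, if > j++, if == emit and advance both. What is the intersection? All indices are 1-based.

[i=1,j=1] 7>0 → j++
[i=1,j=2] 7>6 → j++
[i=1,j=3] 7<8 → i++
[i=2,j=3] 16>8 → j++
[i=2,j=4] 16>10 → j++
[i=2,j=5] 16==16 emit → i++,j++
[i=3,j=6] 19<22 → i++
[i=4,j=6] 24>22 → j++
[i=4,j=7] 24>23 → j++
[i=4,j=8] 24==24 emit → i++,j++
[i=5,j=9] 27<28 → i++
[i=6,j=9] 29>28 → j++

intersection = [16, 24]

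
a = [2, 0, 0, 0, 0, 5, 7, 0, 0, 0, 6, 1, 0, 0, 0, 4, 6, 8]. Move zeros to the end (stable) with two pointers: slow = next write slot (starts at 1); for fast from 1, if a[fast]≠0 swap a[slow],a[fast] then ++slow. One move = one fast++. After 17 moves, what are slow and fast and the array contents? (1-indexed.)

slow=8, fast=18, a=[2, 5, 7, 6, 1, 4, 6, 0, 0, 0, 0, 0, 0, 0, 0, 0, 0, 8]

(s=1,f=1) a[fast]=2≠0 swap→a[1]=2 → slow++,fast++
(s=2,f=2) a[fast]=0 → fast++
(s=2,f=3) a[fast]=0 → fast++
(s=2,f=4) a[fast]=0 → fast++
(s=2,f=5) a[fast]=0 → fast++
(s=2,f=6) a[fast]=5≠0 swap→a[2]=5 → slow++,fast++
(s=3,f=7) a[fast]=7≠0 swap→a[3]=7 → slow++,fast++
(s=4,f=8) a[fast]=0 → fast++
(s=4,f=9) a[fast]=0 → fast++
(s=4,f=10) a[fast]=0 → fast++
(s=4,f=11) a[fast]=6≠0 swap→a[4]=6 → slow++,fast++
(s=5,f=12) a[fast]=1≠0 swap→a[5]=1 → slow++,fast++
(s=6,f=13) a[fast]=0 → fast++
(s=6,f=14) a[fast]=0 → fast++
(s=6,f=15) a[fast]=0 → fast++
(s=6,f=16) a[fast]=4≠0 swap→a[6]=4 → slow++,fast++
(s=7,f=17) a[fast]=6≠0 swap→a[7]=6 → slow++,fast++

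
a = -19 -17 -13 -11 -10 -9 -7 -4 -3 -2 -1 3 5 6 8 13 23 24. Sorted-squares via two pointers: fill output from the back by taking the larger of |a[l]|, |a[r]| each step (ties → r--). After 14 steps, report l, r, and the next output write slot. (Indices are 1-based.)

[1,18] |-19|<=|24| out[18]=576 → r--
[1,17] |-19|<=|23| out[17]=529 → r--
[1,16] |-19|>|13| out[16]=361 → l++
[2,16] |-17|>|13| out[15]=289 → l++
[3,16] |-13|<=|13| out[14]=169 → r--
[3,15] |-13|>|8| out[13]=169 → l++
[4,15] |-11|>|8| out[12]=121 → l++
[5,15] |-10|>|8| out[11]=100 → l++
[6,15] |-9|>|8| out[10]=81 → l++
[7,15] |-7|<=|8| out[9]=64 → r--
[7,14] |-7|>|6| out[8]=49 → l++
[8,14] |-4|<=|6| out[7]=36 → r--
[8,13] |-4|<=|5| out[6]=25 → r--
[8,12] |-4|>|3| out[5]=16 → l++

l=9, r=12, next write slot=4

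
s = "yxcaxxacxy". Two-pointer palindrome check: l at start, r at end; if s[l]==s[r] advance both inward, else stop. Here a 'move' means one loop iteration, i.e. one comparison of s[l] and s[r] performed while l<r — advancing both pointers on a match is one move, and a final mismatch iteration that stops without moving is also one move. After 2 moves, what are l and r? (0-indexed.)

l=2, r=7

l=0 r=9: 'y'=='y', l++,r--
l=1 r=8: 'x'=='x', l++,r--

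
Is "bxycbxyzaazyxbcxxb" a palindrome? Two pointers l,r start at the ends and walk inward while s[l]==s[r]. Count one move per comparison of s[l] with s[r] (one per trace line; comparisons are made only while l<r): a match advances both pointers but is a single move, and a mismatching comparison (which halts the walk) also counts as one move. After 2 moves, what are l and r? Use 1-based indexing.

l=1 r=18: 'b'=='b', l++,r--
l=2 r=17: 'x'=='x', l++,r--

l=3, r=16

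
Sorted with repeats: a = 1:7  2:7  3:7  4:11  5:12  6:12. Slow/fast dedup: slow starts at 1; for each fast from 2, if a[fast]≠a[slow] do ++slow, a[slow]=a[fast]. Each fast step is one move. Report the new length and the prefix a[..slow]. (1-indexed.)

length 3; prefix = [7, 11, 12]

(s=1,f=2) a[fast]=7=a[slow] dup → fast++
(s=1,f=3) a[fast]=7=a[slow] dup → fast++
(s=1,f=4) a[fast]=11≠a[slow]=7 write a[2]=11 → slow++,fast++
(s=2,f=5) a[fast]=12≠a[slow]=11 write a[3]=12 → slow++,fast++
(s=3,f=6) a[fast]=12=a[slow] dup → fast++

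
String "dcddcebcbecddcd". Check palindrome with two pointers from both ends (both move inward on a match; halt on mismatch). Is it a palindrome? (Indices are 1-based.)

palindrome

[1,15] 'd'=='d' → l++,r--
[2,14] 'c'=='c' → l++,r--
[3,13] 'd'=='d' → l++,r--
[4,12] 'd'=='d' → l++,r--
[5,11] 'c'=='c' → l++,r--
[6,10] 'e'=='e' → l++,r--
[7,9] 'b'=='b' → l++,r--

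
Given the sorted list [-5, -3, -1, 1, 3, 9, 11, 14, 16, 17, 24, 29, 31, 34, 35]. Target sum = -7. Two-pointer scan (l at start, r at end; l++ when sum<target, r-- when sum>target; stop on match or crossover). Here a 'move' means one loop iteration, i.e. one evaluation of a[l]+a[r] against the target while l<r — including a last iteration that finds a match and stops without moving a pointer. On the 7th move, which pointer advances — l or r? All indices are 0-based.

[0,14] -5+35=30 >-7 → r--
[0,13] -5+34=29 >-7 → r--
[0,12] -5+31=26 >-7 → r--
[0,11] -5+29=24 >-7 → r--
[0,10] -5+24=19 >-7 → r--
[0,9] -5+17=12 >-7 → r--
[0,8] -5+16=11 >-7 → r--

r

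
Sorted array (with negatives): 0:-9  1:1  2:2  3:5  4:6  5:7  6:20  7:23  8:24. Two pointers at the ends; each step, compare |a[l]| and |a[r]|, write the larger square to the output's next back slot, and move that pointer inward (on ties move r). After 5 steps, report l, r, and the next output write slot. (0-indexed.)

l=1, r=4, next write slot=3

[0,8] |-9|<=|24| out[8]=576 → r--
[0,7] |-9|<=|23| out[7]=529 → r--
[0,6] |-9|<=|20| out[6]=400 → r--
[0,5] |-9|>|7| out[5]=81 → l++
[1,5] |1|<=|7| out[4]=49 → r--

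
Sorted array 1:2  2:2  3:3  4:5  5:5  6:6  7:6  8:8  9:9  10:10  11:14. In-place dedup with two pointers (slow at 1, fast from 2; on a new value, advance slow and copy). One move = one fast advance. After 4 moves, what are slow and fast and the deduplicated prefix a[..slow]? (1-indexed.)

slow=3, fast=6, prefix=[2, 3, 5]

slow=1 fast=2: a[fast]=2=a[slow] dup, fast++
slow=1 fast=3: a[fast]=3≠a[slow]=2 write a[2]=3, slow++,fast++
slow=2 fast=4: a[fast]=5≠a[slow]=3 write a[3]=5, slow++,fast++
slow=3 fast=5: a[fast]=5=a[slow] dup, fast++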